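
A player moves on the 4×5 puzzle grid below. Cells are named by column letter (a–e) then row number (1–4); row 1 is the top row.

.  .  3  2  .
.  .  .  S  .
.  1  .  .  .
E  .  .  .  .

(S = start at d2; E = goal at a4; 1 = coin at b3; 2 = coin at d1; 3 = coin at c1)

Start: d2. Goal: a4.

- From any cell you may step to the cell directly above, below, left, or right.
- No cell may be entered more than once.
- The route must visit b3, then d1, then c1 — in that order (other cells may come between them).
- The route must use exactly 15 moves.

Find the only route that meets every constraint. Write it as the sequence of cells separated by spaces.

d2 c2 b2 b3 c3 d3 e3 e2 e1 d1 c1 b1 a1 a2 a3 a4

The waypoints must appear in the order b3, d1, c1, with no cell reused.
Route from d2: left 2 to b2, down 1 to b3, right 3 to e3, up 2 to e1, left 4 to a1, down 3 to a4 — 15 moves in all.
Check: order respected (1 at step 3, 2 at step 9, 3 at step 10); 15 moves as required.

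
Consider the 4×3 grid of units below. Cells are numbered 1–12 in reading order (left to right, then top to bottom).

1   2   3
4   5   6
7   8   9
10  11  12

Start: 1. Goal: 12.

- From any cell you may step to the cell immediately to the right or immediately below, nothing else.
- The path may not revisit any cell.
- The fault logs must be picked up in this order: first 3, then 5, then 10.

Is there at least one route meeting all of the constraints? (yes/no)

5 lies to the left of 3, so going from 3 to 5 would need a leftward move — but moves only go right/down, so 3 cannot be visited before 5.

no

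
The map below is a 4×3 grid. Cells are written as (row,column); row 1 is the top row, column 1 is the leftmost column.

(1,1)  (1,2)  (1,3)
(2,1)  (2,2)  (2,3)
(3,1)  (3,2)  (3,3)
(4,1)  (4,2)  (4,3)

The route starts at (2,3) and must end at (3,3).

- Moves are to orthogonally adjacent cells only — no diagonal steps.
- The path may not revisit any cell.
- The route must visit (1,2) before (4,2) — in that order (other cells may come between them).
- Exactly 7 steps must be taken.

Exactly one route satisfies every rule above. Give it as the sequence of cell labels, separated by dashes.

The waypoints must appear in the order (1,2), (4,2), with no cell reused.
Route from (2,3): up 1 to (1,3), left 1 to (1,2), down 3 to (4,2), right 1 to (4,3), up 1 to (3,3) — 7 moves in all.
Check: order respected ((1,2) at step 2, (4,2) at step 5); 7 moves as required.

(2,3) - (1,3) - (1,2) - (2,2) - (3,2) - (4,2) - (4,3) - (3,3)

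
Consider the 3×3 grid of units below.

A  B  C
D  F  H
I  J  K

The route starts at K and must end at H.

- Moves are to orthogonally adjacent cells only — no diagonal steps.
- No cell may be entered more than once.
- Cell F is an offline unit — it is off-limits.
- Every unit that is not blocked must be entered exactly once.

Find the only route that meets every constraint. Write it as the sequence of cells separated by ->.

K -> J -> I -> D -> A -> B -> C -> H

Need to visit all 8 open cells exactly once, starting at K and ending at H.
Cell C has only two open neighbours (H and B), so the path must pass straight through it: one of those is the cell it's entered from and the other is where it exits.
Route from K: 2× left (reaching I), 2× up (reaching A), 2× right (reaching C), down to H — 7 moves in all.
Check: all 8 open cells covered.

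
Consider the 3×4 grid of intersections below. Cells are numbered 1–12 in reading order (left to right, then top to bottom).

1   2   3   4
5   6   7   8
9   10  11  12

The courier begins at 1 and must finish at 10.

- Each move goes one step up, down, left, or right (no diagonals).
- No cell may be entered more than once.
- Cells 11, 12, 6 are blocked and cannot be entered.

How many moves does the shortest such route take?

3

The Manhattan distance from 1 to 10 is |1−3| + |1−2| = 3, so at least 3 moves are needed.
A route of 3 moves achieves this: 1 → 5 → 9 → 10.
Since 3 matches the lower bound, it is optimal.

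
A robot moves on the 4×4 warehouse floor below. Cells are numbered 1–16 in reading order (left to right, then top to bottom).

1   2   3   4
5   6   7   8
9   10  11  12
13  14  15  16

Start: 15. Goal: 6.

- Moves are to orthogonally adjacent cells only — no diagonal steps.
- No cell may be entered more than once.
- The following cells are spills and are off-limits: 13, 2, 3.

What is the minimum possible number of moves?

3

The Manhattan distance from 15 to 6 is |4−2| + |3−2| = 3, so at least 3 moves are needed.
A route of 3 moves achieves this: 15 → 11 → 7 → 6.
Since 3 matches the lower bound, it is optimal.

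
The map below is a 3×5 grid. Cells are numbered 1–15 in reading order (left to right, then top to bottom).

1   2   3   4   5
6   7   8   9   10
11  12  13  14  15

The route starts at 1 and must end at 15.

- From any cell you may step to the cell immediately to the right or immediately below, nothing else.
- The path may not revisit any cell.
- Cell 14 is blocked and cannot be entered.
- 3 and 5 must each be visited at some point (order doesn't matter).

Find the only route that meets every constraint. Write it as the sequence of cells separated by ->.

1 -> 2 -> 3 -> 4 -> 5 -> 10 -> 15

Moves only go right or down, so the column and row indices never decrease.
Route from 1: 4× right (reaching 5), 2× down (reaching 15) — 6 moves in all.
Check: all required cells visited.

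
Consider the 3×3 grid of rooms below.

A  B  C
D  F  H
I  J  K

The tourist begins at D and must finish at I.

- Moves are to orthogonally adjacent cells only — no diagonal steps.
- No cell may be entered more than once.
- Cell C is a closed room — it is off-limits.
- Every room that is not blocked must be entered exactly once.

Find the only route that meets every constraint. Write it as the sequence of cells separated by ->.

D -> A -> B -> F -> H -> K -> J -> I

Need to visit all 8 open cells exactly once, starting at D and ending at I.
Cell K has only two open neighbours (H and J), so the path must pass straight through it: one of those is the cell it's entered from and the other is where it exits.
Route from D: up to A, right to B, down to F, right to H, down to K, 2× left (reaching I) — 7 moves in all.
Check: all 8 open cells covered.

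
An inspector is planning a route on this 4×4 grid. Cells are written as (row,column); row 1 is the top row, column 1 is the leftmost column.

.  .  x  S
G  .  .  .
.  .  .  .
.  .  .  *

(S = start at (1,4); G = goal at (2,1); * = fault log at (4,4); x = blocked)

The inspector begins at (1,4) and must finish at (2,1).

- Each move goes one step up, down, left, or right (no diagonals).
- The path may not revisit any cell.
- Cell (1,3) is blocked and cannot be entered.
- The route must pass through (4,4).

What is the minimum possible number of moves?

8

Any route passes through (4,4) somewhere between (1,4) and (2,1). Summing Manhattan distances along the two legs ((1,4) → (4,4) → (2,1)) gives a lower bound of 3 + 5 = 8 moves.
A route of 8 moves achieves this: (1,4) → (2,4) → (3,4) → (4,4) → (4,3) → (3,3) → (2,3) → (2,2) → (2,1).
Since 8 matches the lower bound, it is optimal.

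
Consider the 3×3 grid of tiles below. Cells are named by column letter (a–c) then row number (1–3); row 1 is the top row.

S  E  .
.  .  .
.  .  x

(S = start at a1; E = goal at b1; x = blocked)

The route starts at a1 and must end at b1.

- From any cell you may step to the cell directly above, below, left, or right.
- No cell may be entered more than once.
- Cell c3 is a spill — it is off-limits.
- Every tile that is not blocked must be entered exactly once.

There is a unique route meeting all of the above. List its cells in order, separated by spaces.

a1 a2 a3 b3 b2 c2 c1 b1

Need to visit all 8 open cells exactly once, starting at a1 and ending at b1.
Route from a1: down 2 to a3, right 1 to b3, up 1 to b2, right 1 to c2, up 1 to c1, left 1 to b1 — 7 moves in all.
Check: all 8 open cells covered.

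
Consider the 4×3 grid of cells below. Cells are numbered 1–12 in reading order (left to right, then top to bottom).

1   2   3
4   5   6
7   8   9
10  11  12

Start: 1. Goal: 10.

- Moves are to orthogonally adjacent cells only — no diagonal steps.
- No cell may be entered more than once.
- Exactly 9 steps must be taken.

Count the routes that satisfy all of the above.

Need simple routes of exactly 9 moves from 1 to 10 (Manhattan distance 3, so 3 moves are spent on a detour and 3 undoing it).
Branch systematically from the start, pruning whenever the remaining move budget drops below the Manhattan distance to 10 or differs from it in parity. Grouping the completions by first move — via 4: 5; via 2: 6 — and summing: 5 + 6 = 11.
That gives 11 routes.

11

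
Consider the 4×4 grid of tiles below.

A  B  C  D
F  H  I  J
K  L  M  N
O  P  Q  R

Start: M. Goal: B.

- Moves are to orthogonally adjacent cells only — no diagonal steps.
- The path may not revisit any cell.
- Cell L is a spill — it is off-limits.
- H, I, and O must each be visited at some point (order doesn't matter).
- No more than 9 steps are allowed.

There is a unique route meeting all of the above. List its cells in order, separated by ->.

The budget equals the shortest possible length, so every move has to be on a shortest route through the required cells.
Route from M: down 1 to Q, left 2 to O, up 2 to F, right 2 to I, up 1 to C, left 1 to B — 9 moves in all.
Check: all required cells visited; 9 ≤ 9 moves.

M -> Q -> P -> O -> K -> F -> H -> I -> C -> B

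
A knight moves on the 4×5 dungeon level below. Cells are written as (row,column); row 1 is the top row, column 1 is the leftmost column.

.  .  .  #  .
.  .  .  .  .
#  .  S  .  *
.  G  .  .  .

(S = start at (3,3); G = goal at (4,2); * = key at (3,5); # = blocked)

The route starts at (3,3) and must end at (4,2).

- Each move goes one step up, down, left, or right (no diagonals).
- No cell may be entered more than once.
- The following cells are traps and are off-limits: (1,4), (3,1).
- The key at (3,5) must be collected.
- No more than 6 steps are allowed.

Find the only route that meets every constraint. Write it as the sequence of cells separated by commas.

Any route must reach (3,5) and still end at (4,2) within 6 moves, so the order of the required stops is forced.
Route from (3,3): right 2 to (3,5), down 1 to (4,5), left 3 to (4,2) — 6 moves in all.
Check: all required cells visited; 6 ≤ 6 moves.

(3,3), (3,4), (3,5), (4,5), (4,4), (4,3), (4,2)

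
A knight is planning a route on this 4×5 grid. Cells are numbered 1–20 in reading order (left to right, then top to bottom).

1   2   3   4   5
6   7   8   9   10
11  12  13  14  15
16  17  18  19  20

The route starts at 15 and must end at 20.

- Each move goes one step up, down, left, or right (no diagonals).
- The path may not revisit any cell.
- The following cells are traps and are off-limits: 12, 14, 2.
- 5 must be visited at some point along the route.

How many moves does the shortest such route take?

Any route passes through 5 somewhere between 15 and 20. Summing Manhattan distances along the two legs (15 → 5 → 20) gives a lower bound of 2 + 3 = 5 moves.
The shortest route satisfying every rule uses 9 moves: 15 → 10 → 5 → 4 → 9 → 8 → 13 → 18 → 19 → 20.
The no-revisit rule (legs can't share cells) pushes the minimum above the 5-move bound; an exhaustive check rules out every length from 5 to 8 (on a 4-connected grid the length of any start-to-goal walk has the same parity as the Manhattan bound, so only lengths 5, 7, 9, … need checking), leaving 9 as the minimum.

9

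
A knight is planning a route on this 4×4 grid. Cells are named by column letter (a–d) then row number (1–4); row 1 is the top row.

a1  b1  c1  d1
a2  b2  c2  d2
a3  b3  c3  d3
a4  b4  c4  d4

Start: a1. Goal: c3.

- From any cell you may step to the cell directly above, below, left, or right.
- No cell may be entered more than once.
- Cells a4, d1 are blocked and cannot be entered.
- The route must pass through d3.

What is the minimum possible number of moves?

Any route passes through d3 somewhere between a1 and c3. Summing Manhattan distances along the two legs (a1 → d3 → c3) gives a lower bound of 5 + 1 = 6 moves.
A route of 6 moves achieves this: a1 → a2 → b2 → c2 → d2 → d3 → c3.
Since 6 matches the lower bound, it is optimal.

6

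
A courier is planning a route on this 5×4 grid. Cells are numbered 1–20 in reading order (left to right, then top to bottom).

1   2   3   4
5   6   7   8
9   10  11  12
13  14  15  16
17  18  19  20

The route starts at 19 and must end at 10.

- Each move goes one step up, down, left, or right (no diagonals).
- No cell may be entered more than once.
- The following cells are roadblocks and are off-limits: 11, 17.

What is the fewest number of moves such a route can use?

The Manhattan distance from 19 to 10 is |5−3| + |3−2| = 3, so at least 3 moves are needed.
A route of 3 moves achieves this: 19 → 15 → 14 → 10.
Since 3 matches the lower bound, it is optimal.

3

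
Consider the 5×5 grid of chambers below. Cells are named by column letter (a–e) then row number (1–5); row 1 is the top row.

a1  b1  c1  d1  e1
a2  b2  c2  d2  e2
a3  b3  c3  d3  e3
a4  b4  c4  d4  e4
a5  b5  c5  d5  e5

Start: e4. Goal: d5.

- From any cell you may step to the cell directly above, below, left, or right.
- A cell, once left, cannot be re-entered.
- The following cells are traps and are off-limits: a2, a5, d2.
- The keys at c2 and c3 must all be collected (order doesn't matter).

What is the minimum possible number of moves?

Any route passes through c2 and c3 in some order between e4 and d5. Summing Manhattan distances along each leg and taking the cheapest ordering (e4 → c2 → c3 → d5) gives a lower bound of 4 + 1 + 3 = 8 moves.
The shortest route satisfying every rule uses 10 moves: e4 → e3 → e2 → e1 → d1 → c1 → c2 → c3 → c4 → c5 → d5.
The bound of 8 isn't tight here; checking systematically, no route of length 8 through 9 satisfies every constraint, so 10 is the minimum.

10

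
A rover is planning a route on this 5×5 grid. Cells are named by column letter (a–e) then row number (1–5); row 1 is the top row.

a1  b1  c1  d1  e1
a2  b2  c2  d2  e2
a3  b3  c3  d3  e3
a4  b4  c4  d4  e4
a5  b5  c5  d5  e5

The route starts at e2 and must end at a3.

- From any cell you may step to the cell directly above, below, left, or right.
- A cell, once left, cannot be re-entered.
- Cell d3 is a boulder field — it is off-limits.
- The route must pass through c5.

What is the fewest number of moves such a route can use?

Any route passes through c5 somewhere between e2 and a3. Summing Manhattan distances along the two legs (e2 → c5 → a3) gives a lower bound of 5 + 4 = 9 moves.
A route of 9 moves achieves this: e2 → e3 → e4 → e5 → d5 → c5 → c4 → c3 → b3 → a3.
Since 9 matches the lower bound, it is optimal.

9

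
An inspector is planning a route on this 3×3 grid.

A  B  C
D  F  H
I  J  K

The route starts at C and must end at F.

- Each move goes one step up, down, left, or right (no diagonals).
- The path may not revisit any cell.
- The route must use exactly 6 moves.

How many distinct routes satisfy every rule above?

2

Need simple routes of exactly 6 moves from C to F (Manhattan distance 2, so 2 moves are spent on a detour and 2 undoing it).
Enumerating: C H K J I D F | C B A D I J F.
That gives 2 routes.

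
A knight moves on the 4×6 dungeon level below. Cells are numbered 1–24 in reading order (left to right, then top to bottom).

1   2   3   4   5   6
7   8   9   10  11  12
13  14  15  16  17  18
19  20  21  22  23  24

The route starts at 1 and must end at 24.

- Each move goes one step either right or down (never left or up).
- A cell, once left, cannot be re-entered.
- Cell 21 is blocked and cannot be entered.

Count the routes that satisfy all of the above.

A right/down-only route from 1 to 24 makes exactly 3 down-moves and 5 right-moves in some order.
With no other constraints that would be C(8,3) = 56 routes.
Subtract routes through each blocked cell (inclusion–exclusion for overlaps): − through 21: 10 → 46.
That gives 46 routes.

46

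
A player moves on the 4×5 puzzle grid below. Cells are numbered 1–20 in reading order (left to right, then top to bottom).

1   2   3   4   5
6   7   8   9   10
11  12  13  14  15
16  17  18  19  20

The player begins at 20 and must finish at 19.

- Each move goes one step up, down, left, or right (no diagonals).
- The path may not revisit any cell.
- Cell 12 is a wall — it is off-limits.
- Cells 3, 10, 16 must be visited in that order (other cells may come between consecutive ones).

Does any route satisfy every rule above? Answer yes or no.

no

Ignoring the required order, 36 revisit-free routes from 20 to 19 pass through all of 3, 10, and 16; the waypoint orders that occur are 10 → 3 → 16 (36) — never 3 → 10 → 16.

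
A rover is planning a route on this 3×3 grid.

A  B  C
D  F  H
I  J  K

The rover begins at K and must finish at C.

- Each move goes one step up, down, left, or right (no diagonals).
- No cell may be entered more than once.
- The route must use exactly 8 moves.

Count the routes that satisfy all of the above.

2

Need simple routes of exactly 8 moves from K to C (Manhattan distance 2, so 3 moves are spent on a detour and 3 undoing it).
Enumerating: K H F J I D A B C | K J I D A B F H C.
That gives 2 routes.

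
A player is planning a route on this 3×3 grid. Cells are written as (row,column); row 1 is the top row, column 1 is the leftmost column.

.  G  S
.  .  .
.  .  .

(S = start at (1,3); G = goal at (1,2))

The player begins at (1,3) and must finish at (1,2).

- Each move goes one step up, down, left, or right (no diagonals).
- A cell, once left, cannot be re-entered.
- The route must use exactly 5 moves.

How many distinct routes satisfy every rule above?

Need simple routes of exactly 5 moves from (1,3) to (1,2) (Manhattan distance 1, so 2 moves are spent on a detour and 2 undoing it).
Enumerating: (1,3) (2,3) (3,3) (3,2) (2,2) (1,2) | (1,3) (2,3) (2,2) (2,1) (1,1) (1,2).
That gives 2 routes.

2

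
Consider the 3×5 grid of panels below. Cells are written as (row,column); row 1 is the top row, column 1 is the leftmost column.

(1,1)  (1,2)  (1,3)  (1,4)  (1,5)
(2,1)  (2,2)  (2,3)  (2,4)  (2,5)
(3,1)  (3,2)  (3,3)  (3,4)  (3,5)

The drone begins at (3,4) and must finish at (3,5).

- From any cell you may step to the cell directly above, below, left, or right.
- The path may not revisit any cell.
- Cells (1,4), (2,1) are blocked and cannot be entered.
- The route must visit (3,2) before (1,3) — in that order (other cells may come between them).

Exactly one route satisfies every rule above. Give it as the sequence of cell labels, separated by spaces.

The waypoints must appear in the order (3,2), (1,3), with no cell reused.
Route from (3,4): 2× left (reaching (3,2)), 2× up (reaching (1,2)), right to (1,3), down to (2,3), 2× right (reaching (2,5)), down to (3,5) — 9 moves in all.
Check: order respected ((3,2) at step 2, (1,3) at step 5).

(3,4) (3,3) (3,2) (2,2) (1,2) (1,3) (2,3) (2,4) (2,5) (3,5)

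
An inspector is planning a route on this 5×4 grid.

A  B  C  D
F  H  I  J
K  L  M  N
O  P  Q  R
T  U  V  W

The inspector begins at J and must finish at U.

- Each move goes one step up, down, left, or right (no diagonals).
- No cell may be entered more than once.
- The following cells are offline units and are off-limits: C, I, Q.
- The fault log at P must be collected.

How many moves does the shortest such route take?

5

Any route passes through P somewhere between J and U. Summing Manhattan distances along the two legs (J → P → U) gives a lower bound of 4 + 1 = 5 moves.
A route of 5 moves achieves this: J → N → M → L → P → U.
Since 5 matches the lower bound, it is optimal.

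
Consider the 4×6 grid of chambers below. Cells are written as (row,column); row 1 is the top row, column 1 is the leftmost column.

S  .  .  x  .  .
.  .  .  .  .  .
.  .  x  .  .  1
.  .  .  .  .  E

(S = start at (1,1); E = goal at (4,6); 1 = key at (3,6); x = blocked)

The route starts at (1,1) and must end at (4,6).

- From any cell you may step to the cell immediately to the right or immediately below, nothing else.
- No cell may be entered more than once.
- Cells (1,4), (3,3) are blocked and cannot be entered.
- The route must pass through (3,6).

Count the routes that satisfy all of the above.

9

A right/down-only route from (1,1) to (4,6) makes exactly 3 down-moves and 5 right-moves in some order.
With no other constraints that would be C(8,3) = 56 routes.
Split at (3,6) and multiply the segment counts (each segment already excludes blocked cells): (1,1)→(3,6): 9; (3,6)→(4,6): 1; product = 9.
That gives 9 routes.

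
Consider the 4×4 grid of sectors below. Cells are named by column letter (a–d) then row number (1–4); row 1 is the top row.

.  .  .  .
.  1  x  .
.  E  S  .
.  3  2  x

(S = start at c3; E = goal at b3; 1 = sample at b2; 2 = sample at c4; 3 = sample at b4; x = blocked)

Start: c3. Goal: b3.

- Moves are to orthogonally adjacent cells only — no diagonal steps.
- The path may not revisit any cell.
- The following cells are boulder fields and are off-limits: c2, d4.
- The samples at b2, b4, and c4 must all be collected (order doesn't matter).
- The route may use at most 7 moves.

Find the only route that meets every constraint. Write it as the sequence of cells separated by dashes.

c3 - c4 - b4 - a4 - a3 - a2 - b2 - b3

Any route must reach b2, b4, and c4 and still end at b3 within 7 moves, so the order of the required stops is forced.
Route from c3: down 1 to c4, left 2 to a4, up 2 to a2, right 1 to b2, down 1 to b3 — 7 moves in all.
Check: all required cells visited; 7 ≤ 7 moves.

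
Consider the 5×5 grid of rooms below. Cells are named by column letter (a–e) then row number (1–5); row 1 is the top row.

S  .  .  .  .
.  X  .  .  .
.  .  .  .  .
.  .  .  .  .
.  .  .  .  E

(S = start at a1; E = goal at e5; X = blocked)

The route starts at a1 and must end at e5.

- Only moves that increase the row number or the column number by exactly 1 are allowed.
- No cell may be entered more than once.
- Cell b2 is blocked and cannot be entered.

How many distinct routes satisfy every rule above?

A right/down-only route from a1 to e5 makes exactly 4 down-moves and 4 right-moves in some order.
With no other constraints that would be C(8,4) = 70 routes.
Subtract routes through each blocked cell (inclusion–exclusion for overlaps): − through b2: 40 → 30.
That gives 30 routes.

30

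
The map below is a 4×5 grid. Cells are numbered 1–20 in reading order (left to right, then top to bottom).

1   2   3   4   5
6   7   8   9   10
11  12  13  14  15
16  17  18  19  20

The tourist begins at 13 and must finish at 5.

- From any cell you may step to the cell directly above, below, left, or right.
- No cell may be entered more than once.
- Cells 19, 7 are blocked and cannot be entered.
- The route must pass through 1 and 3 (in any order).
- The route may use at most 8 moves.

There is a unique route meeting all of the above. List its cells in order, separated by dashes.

13 - 12 - 11 - 6 - 1 - 2 - 3 - 4 - 5

The 8-move cap with required stops at 1, 3 leaves no slack for detours.
Route from 13: 2× left (reaching 11), 2× up (reaching 1), 4× right (reaching 5) — 8 moves in all.
Check: all required cells visited; 8 ≤ 8 moves.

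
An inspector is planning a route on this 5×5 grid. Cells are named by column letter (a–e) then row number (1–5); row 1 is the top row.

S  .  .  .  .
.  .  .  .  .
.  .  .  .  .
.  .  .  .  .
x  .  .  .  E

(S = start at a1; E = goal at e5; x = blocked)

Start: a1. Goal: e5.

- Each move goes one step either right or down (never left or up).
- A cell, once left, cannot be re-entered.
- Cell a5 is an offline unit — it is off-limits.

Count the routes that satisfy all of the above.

A right/down-only route from a1 to e5 makes exactly 4 down-moves and 4 right-moves in some order.
With no other constraints that would be C(8,4) = 70 routes.
Subtract routes through each blocked cell (inclusion–exclusion for overlaps): − through a5: 1 → 69.
That gives 69 routes.

69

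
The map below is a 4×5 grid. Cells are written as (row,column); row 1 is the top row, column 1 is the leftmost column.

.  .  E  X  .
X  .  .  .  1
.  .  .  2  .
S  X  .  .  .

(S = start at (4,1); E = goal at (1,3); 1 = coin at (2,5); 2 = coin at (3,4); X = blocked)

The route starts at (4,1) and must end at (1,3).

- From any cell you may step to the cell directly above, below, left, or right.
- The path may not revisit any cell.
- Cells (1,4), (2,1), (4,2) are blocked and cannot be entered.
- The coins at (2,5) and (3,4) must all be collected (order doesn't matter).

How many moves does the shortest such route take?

9

Any route passes through (2,5) and (3,4) in some order between (4,1) and (1,3). Summing Manhattan distances along each leg and taking the cheapest ordering ((4,1) → (3,4) → (2,5) → (1,3)) gives a lower bound of 4 + 2 + 3 = 9 moves.
A route of 9 moves achieves this: (4,1) → (3,1) → (3,2) → (3,3) → (3,4) → (3,5) → (2,5) → (2,4) → (2,3) → (1,3).
Since 9 matches the lower bound, it is optimal.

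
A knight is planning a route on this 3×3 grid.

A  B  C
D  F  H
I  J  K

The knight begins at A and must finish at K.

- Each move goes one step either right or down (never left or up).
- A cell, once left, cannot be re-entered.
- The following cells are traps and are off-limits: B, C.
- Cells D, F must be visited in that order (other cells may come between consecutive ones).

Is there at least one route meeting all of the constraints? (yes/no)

yes

One route that works: A → D → F → J → K.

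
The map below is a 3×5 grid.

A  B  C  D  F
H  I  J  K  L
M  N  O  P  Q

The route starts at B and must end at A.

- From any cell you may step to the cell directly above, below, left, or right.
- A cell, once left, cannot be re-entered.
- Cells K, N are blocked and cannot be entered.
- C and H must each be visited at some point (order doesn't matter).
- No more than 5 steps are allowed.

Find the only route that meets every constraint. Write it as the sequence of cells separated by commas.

The 5-move cap with required stops at C, H leaves no slack for detours.
Route from B: right to C, down to J, 2× left (reaching H), up to A — 5 moves in all.
Check: all required cells visited; 5 ≤ 5 moves.

B, C, J, I, H, A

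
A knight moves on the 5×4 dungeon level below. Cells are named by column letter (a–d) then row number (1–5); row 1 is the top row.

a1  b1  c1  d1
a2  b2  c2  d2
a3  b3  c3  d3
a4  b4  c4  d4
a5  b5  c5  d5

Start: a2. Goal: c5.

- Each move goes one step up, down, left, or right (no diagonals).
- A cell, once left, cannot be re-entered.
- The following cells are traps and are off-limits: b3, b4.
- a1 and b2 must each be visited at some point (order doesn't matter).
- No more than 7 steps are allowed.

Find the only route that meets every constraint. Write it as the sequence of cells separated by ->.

The budget equals the shortest possible length, so every move has to be on a shortest route through the required cells.
Route from a2: up 1 to a1, right 1 to b1, down 1 to b2, right 1 to c2, down 3 to c5 — 7 moves in all.
Check: all required cells visited; 7 ≤ 7 moves.

a2 -> a1 -> b1 -> b2 -> c2 -> c3 -> c4 -> c5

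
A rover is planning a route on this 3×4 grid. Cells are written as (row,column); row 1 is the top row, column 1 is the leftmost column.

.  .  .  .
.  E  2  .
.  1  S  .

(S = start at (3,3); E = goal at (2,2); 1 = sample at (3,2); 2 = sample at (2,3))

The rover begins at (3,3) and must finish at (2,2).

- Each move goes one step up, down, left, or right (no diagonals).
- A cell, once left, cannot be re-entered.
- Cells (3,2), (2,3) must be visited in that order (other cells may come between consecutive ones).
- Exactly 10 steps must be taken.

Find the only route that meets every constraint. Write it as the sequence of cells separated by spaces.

The waypoints must appear in the order (3,2), (2,3), with no cell reused.
Route from (3,3): left 2 to (3,1), up 2 to (1,1), right 3 to (1,4), down 1 to (2,4), left 2 to (2,2) — 10 moves in all.
Check: order respected (1 at step 1, 2 at step 9); 10 moves as required.

(3,3) (3,2) (3,1) (2,1) (1,1) (1,2) (1,3) (1,4) (2,4) (2,3) (2,2)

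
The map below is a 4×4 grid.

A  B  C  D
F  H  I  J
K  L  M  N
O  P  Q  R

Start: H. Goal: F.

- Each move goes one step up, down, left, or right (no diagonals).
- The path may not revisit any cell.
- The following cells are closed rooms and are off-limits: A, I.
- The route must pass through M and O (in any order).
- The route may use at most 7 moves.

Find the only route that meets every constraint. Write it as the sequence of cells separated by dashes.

The budget equals the shortest possible length, so every move has to be on a shortest route through the required cells.
Route from H: down to L, right to M, down to Q, 2× left (reaching O), 2× up (reaching F) — 7 moves in all.
Check: all required cells visited; 7 ≤ 7 moves.

H - L - M - Q - P - O - K - F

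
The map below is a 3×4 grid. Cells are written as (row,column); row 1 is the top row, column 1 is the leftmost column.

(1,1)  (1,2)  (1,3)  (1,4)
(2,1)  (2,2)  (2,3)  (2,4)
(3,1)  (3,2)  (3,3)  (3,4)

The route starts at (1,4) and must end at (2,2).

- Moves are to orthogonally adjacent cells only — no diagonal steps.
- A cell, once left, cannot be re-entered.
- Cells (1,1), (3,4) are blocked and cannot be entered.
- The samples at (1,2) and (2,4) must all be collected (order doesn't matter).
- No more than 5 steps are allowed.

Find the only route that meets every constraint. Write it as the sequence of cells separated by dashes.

The budget equals the shortest possible length, so every move has to be on a shortest route through the required cells.
Route from (1,4): down to (2,4), left to (2,3), up to (1,3), left to (1,2), down to (2,2) — 5 moves in all.
Check: all required cells visited; 5 ≤ 5 moves.

(1,4) - (2,4) - (2,3) - (1,3) - (1,2) - (2,2)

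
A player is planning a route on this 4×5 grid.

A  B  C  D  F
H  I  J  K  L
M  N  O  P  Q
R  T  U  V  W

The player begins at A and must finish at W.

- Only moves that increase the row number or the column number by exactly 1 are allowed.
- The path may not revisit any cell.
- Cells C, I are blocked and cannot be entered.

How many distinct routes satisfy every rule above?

5

A right/down-only route from A to W makes exactly 3 down-moves and 4 right-moves in some order.
With no other constraints that would be C(7,3) = 35 routes.
Subtract routes through each blocked cell (inclusion–exclusion for overlaps): − through C: 10 − through I: 20 → 5.
That gives 5 routes.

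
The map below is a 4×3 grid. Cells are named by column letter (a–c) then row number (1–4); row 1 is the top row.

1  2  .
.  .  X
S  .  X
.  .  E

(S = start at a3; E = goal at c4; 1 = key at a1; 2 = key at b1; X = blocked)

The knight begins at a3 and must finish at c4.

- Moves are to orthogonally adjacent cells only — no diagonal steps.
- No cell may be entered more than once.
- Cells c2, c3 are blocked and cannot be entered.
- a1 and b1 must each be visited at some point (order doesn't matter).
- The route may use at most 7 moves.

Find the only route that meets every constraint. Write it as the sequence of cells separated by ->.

Any route must reach a1 and b1 and still end at c4 within 7 moves, so the order of the required stops is forced.
Route from a3: up 2 to a1, right 1 to b1, down 3 to b4, right 1 to c4 — 7 moves in all.
Check: all required cells visited; 7 ≤ 7 moves.

a3 -> a2 -> a1 -> b1 -> b2 -> b3 -> b4 -> c4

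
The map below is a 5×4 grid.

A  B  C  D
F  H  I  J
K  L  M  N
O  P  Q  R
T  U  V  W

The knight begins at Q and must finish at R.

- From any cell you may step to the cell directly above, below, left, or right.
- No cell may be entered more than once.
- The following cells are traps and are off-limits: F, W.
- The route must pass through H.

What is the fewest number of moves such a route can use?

Any route passes through H somewhere between Q and R. Summing Manhattan distances along the two legs (Q → H → R) gives a lower bound of 3 + 4 = 7 moves.
A route of 7 moves achieves this: Q → M → L → H → I → J → N → R.
Since 7 matches the lower bound, it is optimal.

7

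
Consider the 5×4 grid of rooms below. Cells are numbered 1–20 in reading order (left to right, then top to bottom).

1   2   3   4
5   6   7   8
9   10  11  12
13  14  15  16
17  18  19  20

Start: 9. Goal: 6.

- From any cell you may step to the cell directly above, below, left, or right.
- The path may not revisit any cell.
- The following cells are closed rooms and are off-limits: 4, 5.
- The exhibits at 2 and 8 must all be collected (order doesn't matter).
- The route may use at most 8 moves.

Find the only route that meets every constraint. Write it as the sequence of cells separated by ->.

Any route must reach 2 and 8 and still end at 6 within 8 moves, so the order of the required stops is forced.
Route from 9: 3× right (reaching 12), up to 8, left to 7, up to 3, left to 2, down to 6 — 8 moves in all.
Check: all required cells visited; 8 ≤ 8 moves.

9 -> 10 -> 11 -> 12 -> 8 -> 7 -> 3 -> 2 -> 6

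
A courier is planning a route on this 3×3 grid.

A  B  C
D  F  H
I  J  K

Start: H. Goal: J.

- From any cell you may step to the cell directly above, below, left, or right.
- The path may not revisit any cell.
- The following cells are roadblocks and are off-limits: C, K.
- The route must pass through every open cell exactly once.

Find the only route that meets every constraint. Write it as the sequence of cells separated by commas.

H, F, B, A, D, I, J

Need to visit all 7 open cells exactly once, starting at H and ending at J.
Cell I has only two open neighbours (D and J), so the path must pass straight through it: one of those is the cell it's entered from and the other is where it exits.
Route from H: left 1 to F, up 1 to B, left 1 to A, down 2 to I, right 1 to J — 6 moves in all.
Check: all 7 open cells covered.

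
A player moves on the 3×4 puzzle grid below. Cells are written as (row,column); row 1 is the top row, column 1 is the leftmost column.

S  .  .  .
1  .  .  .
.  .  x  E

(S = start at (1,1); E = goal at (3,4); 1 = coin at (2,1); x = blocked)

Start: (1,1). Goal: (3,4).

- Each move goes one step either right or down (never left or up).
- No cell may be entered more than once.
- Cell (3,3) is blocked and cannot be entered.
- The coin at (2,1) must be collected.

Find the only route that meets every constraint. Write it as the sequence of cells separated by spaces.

Moves only go right or down, so the column and row indices never decrease.
Route from (1,1): down to (2,1), 3× right (reaching (2,4)), down to (3,4) — 5 moves in all.
Check: all required cells visited.

(1,1) (2,1) (2,2) (2,3) (2,4) (3,4)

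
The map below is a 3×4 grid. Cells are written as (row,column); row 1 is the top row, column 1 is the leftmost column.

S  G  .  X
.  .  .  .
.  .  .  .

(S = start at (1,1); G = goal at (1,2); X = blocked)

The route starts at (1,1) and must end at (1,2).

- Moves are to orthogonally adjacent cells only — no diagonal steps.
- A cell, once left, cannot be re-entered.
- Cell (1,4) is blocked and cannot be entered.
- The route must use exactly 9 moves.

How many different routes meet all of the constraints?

Need simple routes of exactly 9 moves from (1,1) to (1,2) (Manhattan distance 1, so 4 moves are spent on a detour and 4 undoing it).
Enumerating: (1,1) (2,1) (3,1) (3,2) (3,3) (3,4) (2,4) (2,3) (1,3) (1,2) | (1,1) (2,1) (3,1) (3,2) (3,3) (3,4) (2,4) (2,3) (2,2) (1,2) | (1,1) (2,1) (2,2) (3,2) (3,3) (3,4) (2,4) (2,3) (1,3) (1,2).
That gives 3 routes.

3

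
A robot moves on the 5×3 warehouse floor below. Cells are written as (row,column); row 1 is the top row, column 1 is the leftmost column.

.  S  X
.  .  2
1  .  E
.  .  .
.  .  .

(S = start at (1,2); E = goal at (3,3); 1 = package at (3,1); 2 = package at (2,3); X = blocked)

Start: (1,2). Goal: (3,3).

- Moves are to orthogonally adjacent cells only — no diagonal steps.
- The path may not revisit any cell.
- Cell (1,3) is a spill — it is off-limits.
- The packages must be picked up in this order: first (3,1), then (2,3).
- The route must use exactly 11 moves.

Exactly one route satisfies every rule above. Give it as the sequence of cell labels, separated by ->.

The waypoints must appear in the order (3,1), (2,3), with no cell reused.
Route from (1,2): left 1 to (1,1), down 4 to (5,1), right 1 to (5,2), up 3 to (2,2), right 1 to (2,3), down 1 to (3,3) — 11 moves in all.
Check: order respected (1 at step 3, 2 at step 10); 11 moves as required.

(1,2) -> (1,1) -> (2,1) -> (3,1) -> (4,1) -> (5,1) -> (5,2) -> (4,2) -> (3,2) -> (2,2) -> (2,3) -> (3,3)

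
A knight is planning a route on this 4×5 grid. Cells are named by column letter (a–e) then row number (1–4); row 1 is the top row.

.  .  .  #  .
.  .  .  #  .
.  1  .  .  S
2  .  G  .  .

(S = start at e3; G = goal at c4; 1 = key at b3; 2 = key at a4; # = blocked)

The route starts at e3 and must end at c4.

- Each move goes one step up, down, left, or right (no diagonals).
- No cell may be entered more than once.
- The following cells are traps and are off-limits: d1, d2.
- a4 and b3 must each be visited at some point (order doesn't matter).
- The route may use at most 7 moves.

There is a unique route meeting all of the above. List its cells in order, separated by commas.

The budget equals the shortest possible length, so every move has to be on a shortest route through the required cells.
Route from e3: 4× left (reaching a3), down to a4, 2× right (reaching c4) — 7 moves in all.
Check: all required cells visited; 7 ≤ 7 moves.

e3, d3, c3, b3, a3, a4, b4, c4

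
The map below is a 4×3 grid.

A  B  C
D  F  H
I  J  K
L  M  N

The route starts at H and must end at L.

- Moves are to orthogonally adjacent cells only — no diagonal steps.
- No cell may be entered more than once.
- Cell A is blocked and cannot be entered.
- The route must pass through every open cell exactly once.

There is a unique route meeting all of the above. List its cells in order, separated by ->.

H -> C -> B -> F -> D -> I -> J -> K -> N -> M -> L

Need to visit all 11 open cells exactly once, starting at H and ending at L.
Cell C has only two open neighbours (H and B), so the path must pass straight through it: one of those is the cell it's entered from and the other is where it exits.
Route from H: up to C, left to B, down to F, left to D, down to I, 2× right (reaching K), down to N, 2× left (reaching L) — 10 moves in all.
Check: all 11 open cells covered.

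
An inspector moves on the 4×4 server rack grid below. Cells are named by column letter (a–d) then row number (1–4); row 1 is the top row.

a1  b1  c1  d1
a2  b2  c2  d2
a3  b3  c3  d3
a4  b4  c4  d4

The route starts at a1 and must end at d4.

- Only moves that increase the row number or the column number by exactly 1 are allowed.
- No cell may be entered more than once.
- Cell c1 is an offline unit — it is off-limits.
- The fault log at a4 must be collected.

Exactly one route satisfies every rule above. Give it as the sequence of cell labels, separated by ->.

Moves only go right or down, so the column and row indices never decrease.
Route from a1: down 3 to a4, right 3 to d4 — 6 moves in all.
Check: all required cells visited.

a1 -> a2 -> a3 -> a4 -> b4 -> c4 -> d4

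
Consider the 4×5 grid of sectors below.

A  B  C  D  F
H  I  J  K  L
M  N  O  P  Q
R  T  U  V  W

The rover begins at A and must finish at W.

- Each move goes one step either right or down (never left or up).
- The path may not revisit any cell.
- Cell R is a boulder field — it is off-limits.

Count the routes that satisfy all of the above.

34

A right/down-only route from A to W makes exactly 3 down-moves and 4 right-moves in some order.
With no other constraints that would be C(7,3) = 35 routes.
Subtract routes through each blocked cell (inclusion–exclusion for overlaps): − through R: 1 → 34.
That gives 34 routes.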